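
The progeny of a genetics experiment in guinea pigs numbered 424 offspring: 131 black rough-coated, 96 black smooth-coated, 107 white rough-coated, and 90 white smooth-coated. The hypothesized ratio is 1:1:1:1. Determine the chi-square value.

9.264

Total ratio parts = 4. Expected numbers out of 424:
  black rough-coated: 424 × 1/4 = 106
  black smooth-coated: 424 × 1/4 = 106
  white rough-coated: 424 × 1/4 = 106
  white smooth-coated: 424 × 1/4 = 106
χ² = Σ (O − E)² / E
  black rough-coated: (131 − 106)² / 106 = 5.8962
  black smooth-coated: (96 − 106)² / 106 = 0.9434
  white rough-coated: (107 − 106)² / 106 = 0.0094
  white smooth-coated: (90 − 106)² / 106 = 2.4151
χ² = 5.8962 + 0.9434 + 0.0094 + 2.4151 = 9.2641 ≈ 9.264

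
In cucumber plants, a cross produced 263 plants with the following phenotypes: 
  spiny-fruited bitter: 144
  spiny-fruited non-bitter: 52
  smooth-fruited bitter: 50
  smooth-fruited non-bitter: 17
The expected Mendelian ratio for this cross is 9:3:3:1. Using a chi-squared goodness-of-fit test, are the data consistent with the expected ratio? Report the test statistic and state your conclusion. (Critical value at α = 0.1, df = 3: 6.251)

0.280; consistent

Total ratio parts = 16. Expected numbers out of 263:
  spiny-fruited bitter: 263 × 9/16 = 147.9375
  spiny-fruited non-bitter: 263 × 3/16 = 49.3125
  smooth-fruited bitter: 263 × 3/16 = 49.3125
  smooth-fruited non-bitter: 263 × 1/16 = 16.4375
χ² = Σ (O − E)² / E
  spiny-fruited bitter: (144 − 147.9375)² / 147.9375 = 0.1048
  spiny-fruited non-bitter: (52 − 49.3125)² / 49.3125 = 0.1465
  smooth-fruited bitter: (50 − 49.3125)² / 49.3125 = 0.0096
  smooth-fruited non-bitter: (17 − 16.4375)² / 16.4375 = 0.0192
χ² = 0.1048 + 0.1465 + 0.0096 + 0.0192 = 0.2801 ≈ 0.280
Degrees of freedom = 4 − 1 = 3; critical value at α = 0.1 is 6.251.
Since 0.280 < 6.251, we fail to reject the null hypothesis — the data are consistent with the 9:3:3:1 ratio.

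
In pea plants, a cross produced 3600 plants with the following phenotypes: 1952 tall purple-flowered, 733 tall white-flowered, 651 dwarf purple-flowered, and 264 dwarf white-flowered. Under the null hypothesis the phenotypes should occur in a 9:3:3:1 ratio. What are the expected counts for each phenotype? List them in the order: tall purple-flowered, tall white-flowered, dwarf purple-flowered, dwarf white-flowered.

2025, 675, 675, 225

Expected counts for N = 3600 under a 9:3:3:1 ratio (total parts = 16):
  tall purple-flowered: 3600 × 9/16 = 2025
  tall white-flowered: 3600 × 3/16 = 675
  dwarf purple-flowered: 3600 × 3/16 = 675
  dwarf white-flowered: 3600 × 1/16 = 225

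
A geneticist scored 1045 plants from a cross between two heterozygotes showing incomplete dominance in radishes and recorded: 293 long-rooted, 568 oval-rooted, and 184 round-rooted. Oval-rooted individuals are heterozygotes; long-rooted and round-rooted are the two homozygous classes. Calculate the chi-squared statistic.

With incomplete dominance, a heterozygote × heterozygote cross gives a 1:2:1 phenotypic ratio.
Under the 1:2:1 hypothesis (Σ ratio = 4, N = 1045):
  long-rooted: 1045 × 1/4 = 261.25
  oval-rooted: 1045 × 2/4 = 522.5
  round-rooted: 1045 × 1/4 = 261.25
χ² = Σ (O − E)² / E
  long-rooted: (293 − 261.25)² / 261.25 = 3.8586
  oval-rooted: (568 − 522.5)² / 522.5 = 3.9622
  round-rooted: (184 − 261.25)² / 261.25 = 22.8423
χ² = 3.8586 + 3.9622 + 22.8423 = 30.6631 ≈ 30.663

30.663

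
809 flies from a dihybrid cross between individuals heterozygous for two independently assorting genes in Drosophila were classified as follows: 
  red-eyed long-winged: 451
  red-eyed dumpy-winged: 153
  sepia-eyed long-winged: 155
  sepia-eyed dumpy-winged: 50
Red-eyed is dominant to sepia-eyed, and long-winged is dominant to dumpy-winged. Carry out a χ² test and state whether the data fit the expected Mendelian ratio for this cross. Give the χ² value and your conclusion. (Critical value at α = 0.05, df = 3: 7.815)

0.126; consistent

A dihybrid F₂ with independent assortment and complete dominance at both loci gives a 9:3:3:1 phenotypic ratio.
Total ratio parts = 16. Expected numbers out of 809:
  red-eyed long-winged: 809 × 9/16 = 455.0625
  red-eyed dumpy-winged: 809 × 3/16 = 151.6875
  sepia-eyed long-winged: 809 × 3/16 = 151.6875
  sepia-eyed dumpy-winged: 809 × 1/16 = 50.5625
χ² = Σ (O − E)² / E
  red-eyed long-winged: (451 − 455.0625)² / 455.0625 = 0.0363
  red-eyed dumpy-winged: (153 − 151.6875)² / 151.6875 = 0.0114
  sepia-eyed long-winged: (155 − 151.6875)² / 151.6875 = 0.0723
  sepia-eyed dumpy-winged: (50 − 50.5625)² / 50.5625 = 0.0063
χ² = 0.0363 + 0.0114 + 0.0723 + 0.0063 = 0.1263 ≈ 0.126
Degrees of freedom = 4 − 1 = 3; critical value at α = 0.05 is 7.815.
Since 0.126 < 7.815, we fail to reject the null hypothesis — the data are consistent with the 9:3:3:1 ratio.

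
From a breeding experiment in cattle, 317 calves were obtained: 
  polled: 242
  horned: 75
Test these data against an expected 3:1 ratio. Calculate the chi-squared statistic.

0.304

Under the 3:1 hypothesis (Σ ratio = 4, N = 317):
  polled: 317 × 3/4 = 237.75
  horned: 317 × 1/4 = 79.25
χ² = Σ (O − E)² / E
  polled: (242 − 237.75)² / 237.75 = 0.0760
  horned: (75 − 79.25)² / 79.25 = 0.2279
χ² = 0.0760 + 0.2279 = 0.3039 ≈ 0.304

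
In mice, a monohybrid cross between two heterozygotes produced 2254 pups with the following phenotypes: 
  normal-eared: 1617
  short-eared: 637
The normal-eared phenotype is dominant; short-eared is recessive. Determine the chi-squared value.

12.783

For a monohybrid cross between heterozygotes with complete dominance, the expected phenotypic ratio is 3:1.
The 3:1 ratio has 4 parts, so with N = 2254 the expected counts are:
  normal-eared: 2254 × 3/4 = 1690.5
  short-eared: 2254 × 1/4 = 563.5
χ² = Σ (O − E)² / E
  normal-eared: (1617 − 1690.5)² / 1690.5 = 3.1957
  short-eared: (637 − 563.5)² / 563.5 = 9.5870
χ² = 3.1957 + 9.5870 = 12.7827 ≈ 12.783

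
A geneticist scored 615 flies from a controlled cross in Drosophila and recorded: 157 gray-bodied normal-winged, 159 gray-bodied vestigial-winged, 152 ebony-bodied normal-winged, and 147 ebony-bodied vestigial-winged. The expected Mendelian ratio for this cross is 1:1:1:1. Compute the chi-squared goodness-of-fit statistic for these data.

Total ratio parts = 4. Expected numbers out of 615:
  gray-bodied normal-winged: 615 × 1/4 = 153.75
  gray-bodied vestigial-winged: 615 × 1/4 = 153.75
  ebony-bodied normal-winged: 615 × 1/4 = 153.75
  ebony-bodied vestigial-winged: 615 × 1/4 = 153.75
χ² = Σ (O − E)² / E
  gray-bodied normal-winged: (157 − 153.75)² / 153.75 = 0.0687
  gray-bodied vestigial-winged: (159 − 153.75)² / 153.75 = 0.1793
  ebony-bodied normal-winged: (152 − 153.75)² / 153.75 = 0.0199
  ebony-bodied vestigial-winged: (147 − 153.75)² / 153.75 = 0.2963
χ² = 0.0687 + 0.1793 + 0.0199 + 0.2963 = 0.5642 ≈ 0.564

0.564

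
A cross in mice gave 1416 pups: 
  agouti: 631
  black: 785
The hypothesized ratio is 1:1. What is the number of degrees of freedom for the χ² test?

1

A goodness-of-fit test with 2 phenotype classes has df = 2 − 1 = 1.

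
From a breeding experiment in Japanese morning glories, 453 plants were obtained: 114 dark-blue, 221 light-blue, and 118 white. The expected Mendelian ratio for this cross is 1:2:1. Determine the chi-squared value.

0.338

The 1:2:1 ratio has 4 parts, so with N = 453 the expected counts are:
  dark-blue: 453 × 1/4 = 113.25
  light-blue: 453 × 2/4 = 226.5
  white: 453 × 1/4 = 113.25
χ² = Σ (O − E)² / E
  dark-blue: (114 − 113.25)² / 113.25 = 0.0050
  light-blue: (221 − 226.5)² / 226.5 = 0.1336
  white: (118 − 113.25)² / 113.25 = 0.1992
χ² = 0.0050 + 0.1336 + 0.1992 = 0.3378 ≈ 0.338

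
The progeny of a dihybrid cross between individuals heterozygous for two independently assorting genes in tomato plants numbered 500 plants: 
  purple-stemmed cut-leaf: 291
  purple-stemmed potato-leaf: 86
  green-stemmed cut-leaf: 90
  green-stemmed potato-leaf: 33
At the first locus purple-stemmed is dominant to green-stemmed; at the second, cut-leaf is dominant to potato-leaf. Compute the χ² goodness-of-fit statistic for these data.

1.227

A dihybrid F₂ with independent assortment and complete dominance at both loci gives a 9:3:3:1 phenotypic ratio.
The 9:3:3:1 ratio has 16 parts, so with N = 500 the expected counts are:
  purple-stemmed cut-leaf: 500 × 9/16 = 281.25
  purple-stemmed potato-leaf: 500 × 3/16 = 93.75
  green-stemmed cut-leaf: 500 × 3/16 = 93.75
  green-stemmed potato-leaf: 500 × 1/16 = 31.25
χ² = Σ (O − E)² / E
  purple-stemmed cut-leaf: (291 − 281.25)² / 281.25 = 0.3380
  purple-stemmed potato-leaf: (86 − 93.75)² / 93.75 = 0.6407
  green-stemmed cut-leaf: (90 − 93.75)² / 93.75 = 0.1500
  green-stemmed potato-leaf: (33 − 31.25)² / 31.25 = 0.0980
χ² = 0.3380 + 0.6407 + 0.1500 + 0.0980 = 1.2267 ≈ 1.227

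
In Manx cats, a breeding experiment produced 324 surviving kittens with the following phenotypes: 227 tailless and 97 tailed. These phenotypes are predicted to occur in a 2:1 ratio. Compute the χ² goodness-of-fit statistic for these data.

Total ratio parts = 3. Expected numbers out of 324:
  tailless: 324 × 2/3 = 216
  tailed: 324 × 1/3 = 108
χ² = Σ (O − E)² / E
  tailless: (227 − 216)² / 216 = 0.5602
  tailed: (97 − 108)² / 108 = 1.1204
χ² = 0.5602 + 1.1204 = 1.6806 ≈ 1.681

1.681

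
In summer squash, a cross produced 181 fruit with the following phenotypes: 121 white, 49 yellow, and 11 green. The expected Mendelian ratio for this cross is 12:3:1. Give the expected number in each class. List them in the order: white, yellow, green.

Total ratio parts = 16. Expected numbers out of 181:
  white: 181 × 12/16 = 135.75
  yellow: 181 × 3/16 = 33.9375
  green: 181 × 1/16 = 11.3125

135.75, 33.9375, 11.3125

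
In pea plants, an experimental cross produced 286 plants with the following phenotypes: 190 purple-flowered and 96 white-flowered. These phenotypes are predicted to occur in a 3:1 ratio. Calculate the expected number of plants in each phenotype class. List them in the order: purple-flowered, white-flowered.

214.5, 71.5

Total ratio parts = 4. Expected numbers out of 286:
  purple-flowered: 286 × 3/4 = 214.5
  white-flowered: 286 × 1/4 = 71.5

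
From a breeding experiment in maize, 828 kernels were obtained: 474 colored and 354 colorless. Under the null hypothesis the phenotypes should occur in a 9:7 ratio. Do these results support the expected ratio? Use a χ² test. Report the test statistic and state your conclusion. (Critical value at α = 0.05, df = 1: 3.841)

0.334; consistent

Expected counts for N = 828 under a 9:7 ratio (total parts = 16):
  colored: 828 × 9/16 = 465.75
  colorless: 828 × 7/16 = 362.25
χ² = Σ (O − E)² / E
  colored: (474 − 465.75)² / 465.75 = 0.1461
  colorless: (354 − 362.25)² / 362.25 = 0.1879
χ² = 0.1461 + 0.1879 = 0.334
Degrees of freedom = 2 − 1 = 1; critical value at α = 0.05 is 3.841.
Since 0.334 < 3.841, we fail to reject the null hypothesis — the data are consistent with the 9:7 ratio.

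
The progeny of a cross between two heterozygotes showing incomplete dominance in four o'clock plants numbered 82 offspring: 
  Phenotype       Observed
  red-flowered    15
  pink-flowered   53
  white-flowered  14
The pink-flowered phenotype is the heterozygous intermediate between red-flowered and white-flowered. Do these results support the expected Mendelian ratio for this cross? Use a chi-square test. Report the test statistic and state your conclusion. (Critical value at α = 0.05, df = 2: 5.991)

With incomplete dominance, a heterozygote × heterozygote cross gives a 1:2:1 phenotypic ratio.
Under the 1:2:1 hypothesis (Σ ratio = 4, N = 82):
  red-flowered: 82 × 1/4 = 20.5
  pink-flowered: 82 × 2/4 = 41
  white-flowered: 82 × 1/4 = 20.5
χ² = Σ (O − E)² / E
  red-flowered: (15 − 20.5)² / 20.5 = 1.4756
  pink-flowered: (53 − 41)² / 41 = 3.5122
  white-flowered: (14 − 20.5)² / 20.5 = 2.0610
χ² = 1.4756 + 3.5122 + 2.0610 = 7.0488 ≈ 7.049
Degrees of freedom = 3 − 1 = 2; critical value at α = 0.05 is 5.991.
Since 7.049 > 5.991, we reject the null hypothesis — the data do not fit the 1:2:1 ratio.

7.049; not consistent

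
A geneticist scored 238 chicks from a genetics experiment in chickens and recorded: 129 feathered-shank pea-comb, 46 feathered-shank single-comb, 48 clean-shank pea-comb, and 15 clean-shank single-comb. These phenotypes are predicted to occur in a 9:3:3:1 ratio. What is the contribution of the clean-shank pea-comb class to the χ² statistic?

0.255

Under the 9:3:3:1 hypothesis (Σ ratio = 16, N = 238):
  feathered-shank pea-comb: 238 × 9/16 = 133.875
  feathered-shank single-comb: 238 × 3/16 = 44.625
  clean-shank pea-comb: 238 × 3/16 = 44.625
  clean-shank single-comb: 238 × 1/16 = 14.875
Contribution of clean-shank pea-comb: (48 − 44.625)² / 44.625 = 0.2553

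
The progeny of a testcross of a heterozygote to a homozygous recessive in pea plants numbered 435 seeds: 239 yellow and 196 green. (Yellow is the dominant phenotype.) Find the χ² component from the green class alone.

2.125

A testcross of a heterozygote (Aa × aa) gives a 1:1 phenotypic ratio.
Total ratio parts = 2. Expected numbers out of 435:
  yellow: 435 × 1/2 = 217.5
  green: 435 × 1/2 = 217.5
Contribution of green: (196 − 217.5)² / 217.5 = 2.1253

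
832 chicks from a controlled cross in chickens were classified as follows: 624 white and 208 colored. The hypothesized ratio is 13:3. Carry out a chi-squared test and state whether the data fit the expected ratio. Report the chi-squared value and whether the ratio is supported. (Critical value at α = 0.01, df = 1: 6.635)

21.333; not consistent

Expected counts for N = 832 under a 13:3 ratio (total parts = 16):
  white: 832 × 13/16 = 676
  colored: 832 × 3/16 = 156
χ² = Σ (O − E)² / E
  white: (624 − 676)² / 676 = 4.0000
  colored: (208 − 156)² / 156 = 17.3333
χ² = 4.0000 + 17.3333 = 21.3333 ≈ 21.333
Degrees of freedom = 2 − 1 = 1; critical value at α = 0.01 is 6.635.
Since 21.333 > 6.635, we reject the null hypothesis — the data do not fit the 13:3 ratio.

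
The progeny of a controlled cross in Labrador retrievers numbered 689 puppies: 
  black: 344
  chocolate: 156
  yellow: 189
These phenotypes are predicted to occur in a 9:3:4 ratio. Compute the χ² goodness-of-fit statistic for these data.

Total ratio parts = 16. Expected numbers out of 689:
  black: 689 × 9/16 = 387.5625
  chocolate: 689 × 3/16 = 129.1875
  yellow: 689 × 4/16 = 172.25
χ² = Σ (O − E)² / E
  black: (344 − 387.5625)² / 387.5625 = 4.8965
  chocolate: (156 − 129.1875)² / 129.1875 = 5.5649
  yellow: (189 − 172.25)² / 172.25 = 1.6288
χ² = 4.8965 + 5.5649 + 1.6288 = 12.0902 ≈ 12.090

12.090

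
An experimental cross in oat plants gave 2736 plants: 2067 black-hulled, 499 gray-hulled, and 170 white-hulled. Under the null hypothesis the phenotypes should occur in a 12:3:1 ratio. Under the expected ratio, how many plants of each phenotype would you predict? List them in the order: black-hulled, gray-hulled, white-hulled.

Expected counts for N = 2736 under a 12:3:1 ratio (total parts = 16):
  black-hulled: 2736 × 12/16 = 2052
  gray-hulled: 2736 × 3/16 = 513
  white-hulled: 2736 × 1/16 = 171

2052, 513, 171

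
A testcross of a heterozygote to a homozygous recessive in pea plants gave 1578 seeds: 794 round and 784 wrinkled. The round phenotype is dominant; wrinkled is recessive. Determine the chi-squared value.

0.063

A testcross of a heterozygote (Aa × aa) gives a 1:1 phenotypic ratio.
Expected counts for N = 1578 under a 1:1 ratio (total parts = 2):
  round: 1578 × 1/2 = 789
  wrinkled: 1578 × 1/2 = 789
χ² = Σ (O − E)² / E
  round: (794 − 789)² / 789 = 0.0317
  wrinkled: (784 − 789)² / 789 = 0.0317
χ² = 0.0317 + 0.0317 = 0.0634 ≈ 0.063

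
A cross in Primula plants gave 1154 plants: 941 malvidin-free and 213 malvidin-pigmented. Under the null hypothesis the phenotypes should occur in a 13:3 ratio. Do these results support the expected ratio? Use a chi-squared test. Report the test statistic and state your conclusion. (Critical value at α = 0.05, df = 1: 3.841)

Total ratio parts = 16. Expected numbers out of 1154:
  malvidin-free: 1154 × 13/16 = 937.625
  malvidin-pigmented: 1154 × 3/16 = 216.375
χ² = Σ (O − E)² / E
  malvidin-free: (941 − 937.625)² / 937.625 = 0.0121
  malvidin-pigmented: (213 − 216.375)² / 216.375 = 0.0526
χ² = 0.0121 + 0.0526 = 0.0647 ≈ 0.065
Degrees of freedom = 2 − 1 = 1; critical value at α = 0.05 is 3.841.
Since 0.065 < 3.841, we fail to reject the null hypothesis — the data are consistent with the 13:3 ratio.

0.065; consistent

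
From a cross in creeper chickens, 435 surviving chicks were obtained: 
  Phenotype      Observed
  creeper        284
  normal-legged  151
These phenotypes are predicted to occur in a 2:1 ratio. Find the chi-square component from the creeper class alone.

The 2:1 ratio has 3 parts, so with N = 435 the expected counts are:
  creeper: 435 × 2/3 = 290
  normal-legged: 435 × 1/3 = 145
Contribution of creeper: (284 − 290)² / 290 = 0.1241

0.124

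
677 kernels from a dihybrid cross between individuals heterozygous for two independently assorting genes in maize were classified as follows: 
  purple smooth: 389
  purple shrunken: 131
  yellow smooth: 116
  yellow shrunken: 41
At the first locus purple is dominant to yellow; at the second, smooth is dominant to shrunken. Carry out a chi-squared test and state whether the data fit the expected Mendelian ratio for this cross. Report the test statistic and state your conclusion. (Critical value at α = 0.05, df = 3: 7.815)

1.289; consistent

A dihybrid F₂ with independent assortment and complete dominance at both loci gives a 9:3:3:1 phenotypic ratio.
Total ratio parts = 16. Expected numbers out of 677:
  purple smooth: 677 × 9/16 = 380.8125
  purple shrunken: 677 × 3/16 = 126.9375
  yellow smooth: 677 × 3/16 = 126.9375
  yellow shrunken: 677 × 1/16 = 42.3125
χ² = Σ (O − E)² / E
  purple smooth: (389 − 380.8125)² / 380.8125 = 0.1760
  purple shrunken: (131 − 126.9375)² / 126.9375 = 0.1300
  yellow smooth: (116 − 126.9375)² / 126.9375 = 0.9424
  yellow shrunken: (41 − 42.3125)² / 42.3125 = 0.0407
χ² = 0.1760 + 0.1300 + 0.9424 + 0.0407 = 1.2891 ≈ 1.289
Degrees of freedom = 4 − 1 = 3; critical value at α = 0.05 is 7.815.
Since 1.289 < 7.815, we fail to reject the null hypothesis — the data are consistent with the 9:3:3:1 ratio.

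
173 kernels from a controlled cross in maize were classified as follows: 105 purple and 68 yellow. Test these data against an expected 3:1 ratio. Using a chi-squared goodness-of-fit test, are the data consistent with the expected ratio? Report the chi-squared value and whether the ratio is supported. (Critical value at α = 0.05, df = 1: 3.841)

Expected counts for N = 173 under a 3:1 ratio (total parts = 4):
  purple: 173 × 3/4 = 129.75
  yellow: 173 × 1/4 = 43.25
χ² = Σ (O − E)² / E
  purple: (105 − 129.75)² / 129.75 = 4.7211
  yellow: (68 − 43.25)² / 43.25 = 14.1633
χ² = 4.7211 + 14.1633 = 18.8844 ≈ 18.884
Degrees of freedom = 2 − 1 = 1; critical value at α = 0.05 is 3.841.
Since 18.884 > 3.841, we reject the null hypothesis — the data do not fit the 3:1 ratio.

18.884; not consistent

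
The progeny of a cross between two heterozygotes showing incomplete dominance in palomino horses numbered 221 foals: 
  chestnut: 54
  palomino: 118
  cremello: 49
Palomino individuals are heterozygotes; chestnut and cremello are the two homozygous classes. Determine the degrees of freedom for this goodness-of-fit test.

2

With incomplete dominance, a heterozygote × heterozygote cross gives a 1:2:1 phenotypic ratio.
A goodness-of-fit test with 3 phenotype classes has df = 3 − 1 = 2.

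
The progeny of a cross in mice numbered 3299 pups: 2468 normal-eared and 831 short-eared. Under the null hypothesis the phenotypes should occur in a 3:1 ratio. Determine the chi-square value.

The 3:1 ratio has 4 parts, so with N = 3299 the expected counts are:
  normal-eared: 3299 × 3/4 = 2474.25
  short-eared: 3299 × 1/4 = 824.75
χ² = Σ (O − E)² / E
  normal-eared: (2468 − 2474.25)² / 2474.25 = 0.0158
  short-eared: (831 − 824.75)² / 824.75 = 0.0474
χ² = 0.0158 + 0.0474 = 0.0632 ≈ 0.063

0.063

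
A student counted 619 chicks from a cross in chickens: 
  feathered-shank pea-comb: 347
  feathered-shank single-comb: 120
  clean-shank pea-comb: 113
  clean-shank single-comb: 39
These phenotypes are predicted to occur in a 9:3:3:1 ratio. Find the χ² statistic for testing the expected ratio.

Expected counts for N = 619 under a 9:3:3:1 ratio (total parts = 16):
  feathered-shank pea-comb: 619 × 9/16 = 348.1875
  feathered-shank single-comb: 619 × 3/16 = 116.0625
  clean-shank pea-comb: 619 × 3/16 = 116.0625
  clean-shank single-comb: 619 × 1/16 = 38.6875
χ² = Σ (O − E)² / E
  feathered-shank pea-comb: (347 − 348.1875)² / 348.1875 = 0.0040
  feathered-shank single-comb: (120 − 116.0625)² / 116.0625 = 0.1336
  clean-shank pea-comb: (113 − 116.0625)² / 116.0625 = 0.0808
  clean-shank single-comb: (39 − 38.6875)² / 38.6875 = 0.0025
χ² = 0.0040 + 0.1336 + 0.0808 + 0.0025 = 0.2209 ≈ 0.221

0.221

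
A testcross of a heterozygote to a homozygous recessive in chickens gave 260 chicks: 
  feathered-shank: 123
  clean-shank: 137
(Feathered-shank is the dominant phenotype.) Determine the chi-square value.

0.754

A testcross of a heterozygote (Aa × aa) gives a 1:1 phenotypic ratio.
Total ratio parts = 2. Expected numbers out of 260:
  feathered-shank: 260 × 1/2 = 130
  clean-shank: 260 × 1/2 = 130
χ² = Σ (O − E)² / E
  feathered-shank: (123 − 130)² / 130 = 0.3769
  clean-shank: (137 − 130)² / 130 = 0.3769
χ² = 0.3769 + 0.3769 = 0.7538 ≈ 0.754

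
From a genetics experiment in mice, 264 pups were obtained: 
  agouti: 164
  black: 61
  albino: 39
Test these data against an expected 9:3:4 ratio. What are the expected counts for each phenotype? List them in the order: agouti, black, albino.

148.5, 49.5, 66

Expected counts for N = 264 under a 9:3:4 ratio (total parts = 16):
  agouti: 264 × 9/16 = 148.5
  black: 264 × 3/16 = 49.5
  albino: 264 × 4/16 = 66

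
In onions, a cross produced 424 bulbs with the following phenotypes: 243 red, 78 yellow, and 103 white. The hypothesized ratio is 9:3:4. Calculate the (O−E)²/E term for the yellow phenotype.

0.028

Total ratio parts = 16. Expected numbers out of 424:
  red: 424 × 9/16 = 238.5
  yellow: 424 × 3/16 = 79.5
  white: 424 × 4/16 = 106
Contribution of yellow: (78 − 79.5)² / 79.5 = 0.0283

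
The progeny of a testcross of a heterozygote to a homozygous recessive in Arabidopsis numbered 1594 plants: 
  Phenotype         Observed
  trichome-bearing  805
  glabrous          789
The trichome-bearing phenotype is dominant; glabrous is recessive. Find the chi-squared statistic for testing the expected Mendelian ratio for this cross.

0.161

A testcross of a heterozygote (Aa × aa) gives a 1:1 phenotypic ratio.
The 1:1 ratio has 2 parts, so with N = 1594 the expected counts are:
  trichome-bearing: 1594 × 1/2 = 797
  glabrous: 1594 × 1/2 = 797
χ² = Σ (O − E)² / E
  trichome-bearing: (805 − 797)² / 797 = 0.0803
  glabrous: (789 − 797)² / 797 = 0.0803
χ² = 0.0803 + 0.0803 = 0.1606 ≈ 0.161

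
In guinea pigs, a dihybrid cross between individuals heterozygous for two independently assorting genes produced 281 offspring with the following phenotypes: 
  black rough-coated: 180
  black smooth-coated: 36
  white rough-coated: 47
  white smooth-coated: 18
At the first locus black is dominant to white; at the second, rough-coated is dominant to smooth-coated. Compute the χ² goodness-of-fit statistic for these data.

A dihybrid F₂ with independent assortment and complete dominance at both loci gives a 9:3:3:1 phenotypic ratio.
Total ratio parts = 16. Expected numbers out of 281:
  black rough-coated: 281 × 9/16 = 158.0625
  black smooth-coated: 281 × 3/16 = 52.6875
  white rough-coated: 281 × 3/16 = 52.6875
  white smooth-coated: 281 × 1/16 = 17.5625
χ² = Σ (O − E)² / E
  black rough-coated: (180 − 158.0625)² / 158.0625 = 3.0447
  black smooth-coated: (36 − 52.6875)² / 52.6875 = 5.2854
  white rough-coated: (47 − 52.6875)² / 52.6875 = 0.6140
  white smooth-coated: (18 − 17.5625)² / 17.5625 = 0.0109
χ² = 3.0447 + 5.2854 + 0.6140 + 0.0109 = 8.955

8.955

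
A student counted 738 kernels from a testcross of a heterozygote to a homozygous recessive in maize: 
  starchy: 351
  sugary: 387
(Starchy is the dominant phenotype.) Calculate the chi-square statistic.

A testcross of a heterozygote (Aa × aa) gives a 1:1 phenotypic ratio.
Under the 1:1 hypothesis (Σ ratio = 2, N = 738):
  starchy: 738 × 1/2 = 369
  sugary: 738 × 1/2 = 369
χ² = Σ (O − E)² / E
  starchy: (351 − 369)² / 369 = 0.8780
  sugary: (387 − 369)² / 369 = 0.8780
χ² = 0.8780 + 0.8780 = 1.756

1.756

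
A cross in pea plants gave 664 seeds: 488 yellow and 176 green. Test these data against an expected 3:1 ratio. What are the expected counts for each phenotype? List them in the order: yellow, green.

498, 166

The 3:1 ratio has 4 parts, so with N = 664 the expected counts are:
  yellow: 664 × 3/4 = 498
  green: 664 × 1/4 = 166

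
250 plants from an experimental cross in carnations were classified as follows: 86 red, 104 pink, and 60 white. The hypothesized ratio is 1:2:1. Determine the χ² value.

Under the 1:2:1 hypothesis (Σ ratio = 4, N = 250):
  red: 250 × 1/4 = 62.5
  pink: 250 × 2/4 = 125
  white: 250 × 1/4 = 62.5
χ² = Σ (O − E)² / E
  red: (86 − 62.5)² / 62.5 = 8.8360
  pink: (104 − 125)² / 125 = 3.5280
  white: (60 − 62.5)² / 62.5 = 0.1000
χ² = 8.8360 + 3.5280 + 0.1000 = 12.464

12.464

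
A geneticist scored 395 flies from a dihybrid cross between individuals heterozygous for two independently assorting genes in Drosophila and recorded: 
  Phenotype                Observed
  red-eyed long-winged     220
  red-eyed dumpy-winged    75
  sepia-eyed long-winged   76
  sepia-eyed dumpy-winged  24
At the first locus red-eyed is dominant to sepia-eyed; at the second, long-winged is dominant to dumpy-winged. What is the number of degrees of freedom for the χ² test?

A dihybrid F₂ with independent assortment and complete dominance at both loci gives a 9:3:3:1 phenotypic ratio.
A goodness-of-fit test with 4 phenotype classes has df = 4 − 1 = 3.

3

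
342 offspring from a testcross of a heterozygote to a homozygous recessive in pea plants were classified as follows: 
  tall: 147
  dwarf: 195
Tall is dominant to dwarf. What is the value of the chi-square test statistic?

6.737

A testcross of a heterozygote (Aa × aa) gives a 1:1 phenotypic ratio.
Total ratio parts = 2. Expected numbers out of 342:
  tall: 342 × 1/2 = 171
  dwarf: 342 × 1/2 = 171
χ² = Σ (O − E)² / E
  tall: (147 − 171)² / 171 = 3.3684
  dwarf: (195 − 171)² / 171 = 3.3684
χ² = 3.3684 + 3.3684 = 6.7368 ≈ 6.737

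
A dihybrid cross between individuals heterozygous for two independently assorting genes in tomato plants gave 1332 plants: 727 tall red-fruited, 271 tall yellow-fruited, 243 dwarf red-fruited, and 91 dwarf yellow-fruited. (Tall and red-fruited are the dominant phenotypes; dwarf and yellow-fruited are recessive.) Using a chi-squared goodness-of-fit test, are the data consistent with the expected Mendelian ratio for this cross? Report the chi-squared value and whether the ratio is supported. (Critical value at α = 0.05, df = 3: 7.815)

A dihybrid F₂ with independent assortment and complete dominance at both loci gives a 9:3:3:1 phenotypic ratio.
The 9:3:3:1 ratio has 16 parts, so with N = 1332 the expected counts are:
  tall red-fruited: 1332 × 9/16 = 749.25
  tall yellow-fruited: 1332 × 3/16 = 249.75
  dwarf red-fruited: 1332 × 3/16 = 249.75
  dwarf yellow-fruited: 1332 × 1/16 = 83.25
χ² = Σ (O − E)² / E
  tall red-fruited: (727 − 749.25)² / 749.25 = 0.6607
  tall yellow-fruited: (271 − 249.75)² / 249.75 = 1.8081
  dwarf red-fruited: (243 − 249.75)² / 249.75 = 0.1824
  dwarf yellow-fruited: (91 − 83.25)² / 83.25 = 0.7215
χ² = 0.6607 + 1.8081 + 0.1824 + 0.7215 = 3.3727 ≈ 3.373
Degrees of freedom = 4 − 1 = 3; critical value at α = 0.05 is 7.815.
Since 3.373 < 7.815, we fail to reject the null hypothesis — the data are consistent with the 9:3:3:1 ratio.

3.373; consistent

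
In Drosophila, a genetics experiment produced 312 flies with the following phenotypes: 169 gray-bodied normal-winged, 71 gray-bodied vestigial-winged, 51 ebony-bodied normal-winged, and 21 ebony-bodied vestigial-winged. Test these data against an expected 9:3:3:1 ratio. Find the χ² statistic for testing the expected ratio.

3.989

Expected counts for N = 312 under a 9:3:3:1 ratio (total parts = 16):
  gray-bodied normal-winged: 312 × 9/16 = 175.5
  gray-bodied vestigial-winged: 312 × 3/16 = 58.5
  ebony-bodied normal-winged: 312 × 3/16 = 58.5
  ebony-bodied vestigial-winged: 312 × 1/16 = 19.5
χ² = Σ (O − E)² / E
  gray-bodied normal-winged: (169 − 175.5)² / 175.5 = 0.2407
  gray-bodied vestigial-winged: (71 − 58.5)² / 58.5 = 2.6709
  ebony-bodied normal-winged: (51 − 58.5)² / 58.5 = 0.9615
  ebony-bodied vestigial-winged: (21 − 19.5)² / 19.5 = 0.1154
χ² = 0.2407 + 2.6709 + 0.9615 + 0.1154 = 3.9885 ≈ 3.989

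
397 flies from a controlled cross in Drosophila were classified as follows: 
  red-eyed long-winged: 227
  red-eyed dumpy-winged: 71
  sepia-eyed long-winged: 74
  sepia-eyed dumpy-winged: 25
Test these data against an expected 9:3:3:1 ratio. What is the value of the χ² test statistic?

0.224

Total ratio parts = 16. Expected numbers out of 397:
  red-eyed long-winged: 397 × 9/16 = 223.3125
  red-eyed dumpy-winged: 397 × 3/16 = 74.4375
  sepia-eyed long-winged: 397 × 3/16 = 74.4375
  sepia-eyed dumpy-winged: 397 × 1/16 = 24.8125
χ² = Σ (O − E)² / E
  red-eyed long-winged: (227 − 223.3125)² / 223.3125 = 0.0609
  red-eyed dumpy-winged: (71 − 74.4375)² / 74.4375 = 0.1587
  sepia-eyed long-winged: (74 − 74.4375)² / 74.4375 = 0.0026
  sepia-eyed dumpy-winged: (25 − 24.8125)² / 24.8125 = 0.0014
χ² = 0.0609 + 0.1587 + 0.0026 + 0.0014 = 0.2236 ≈ 0.224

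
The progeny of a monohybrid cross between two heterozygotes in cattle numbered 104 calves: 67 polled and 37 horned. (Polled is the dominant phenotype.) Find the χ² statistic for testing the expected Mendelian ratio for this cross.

For a monohybrid cross between heterozygotes with complete dominance, the expected phenotypic ratio is 3:1.
Total ratio parts = 4. Expected numbers out of 104:
  polled: 104 × 3/4 = 78
  horned: 104 × 1/4 = 26
χ² = Σ (O − E)² / E
  polled: (67 − 78)² / 78 = 1.5513
  horned: (37 − 26)² / 26 = 4.6538
χ² = 1.5513 + 4.6538 = 6.2051 ≈ 6.205

6.205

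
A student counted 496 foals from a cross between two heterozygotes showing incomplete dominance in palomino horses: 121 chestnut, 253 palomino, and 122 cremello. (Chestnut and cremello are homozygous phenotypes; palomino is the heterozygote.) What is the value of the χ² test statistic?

With incomplete dominance, a heterozygote × heterozygote cross gives a 1:2:1 phenotypic ratio.
Expected counts for N = 496 under a 1:2:1 ratio (total parts = 4):
  chestnut: 496 × 1/4 = 124
  palomino: 496 × 2/4 = 248
  cremello: 496 × 1/4 = 124
χ² = Σ (O − E)² / E
  chestnut: (121 − 124)² / 124 = 0.0726
  palomino: (253 − 248)² / 248 = 0.1008
  cremello: (122 − 124)² / 124 = 0.0323
χ² = 0.0726 + 0.1008 + 0.0323 = 0.2057 ≈ 0.206

0.206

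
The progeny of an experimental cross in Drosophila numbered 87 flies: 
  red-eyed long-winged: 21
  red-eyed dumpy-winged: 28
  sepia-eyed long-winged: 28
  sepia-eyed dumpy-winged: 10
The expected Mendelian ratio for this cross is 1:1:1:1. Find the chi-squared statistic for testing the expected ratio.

Under the 1:1:1:1 hypothesis (Σ ratio = 4, N = 87):
  red-eyed long-winged: 87 × 1/4 = 21.75
  red-eyed dumpy-winged: 87 × 1/4 = 21.75
  sepia-eyed long-winged: 87 × 1/4 = 21.75
  sepia-eyed dumpy-winged: 87 × 1/4 = 21.75
χ² = Σ (O − E)² / E
  red-eyed long-winged: (21 − 21.75)² / 21.75 = 0.0259
  red-eyed dumpy-winged: (28 − 21.75)² / 21.75 = 1.7960
  sepia-eyed long-winged: (28 − 21.75)² / 21.75 = 1.7960
  sepia-eyed dumpy-winged: (10 − 21.75)² / 21.75 = 6.3477
χ² = 0.0259 + 1.7960 + 1.7960 + 6.3477 = 9.9656 ≈ 9.966

9.966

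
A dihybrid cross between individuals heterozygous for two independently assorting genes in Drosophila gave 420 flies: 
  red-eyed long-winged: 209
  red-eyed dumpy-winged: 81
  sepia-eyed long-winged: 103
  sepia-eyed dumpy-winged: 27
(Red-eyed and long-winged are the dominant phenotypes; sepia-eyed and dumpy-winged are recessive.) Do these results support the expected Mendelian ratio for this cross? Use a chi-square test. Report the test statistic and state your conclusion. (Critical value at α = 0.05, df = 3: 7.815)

10.696; not consistent

A dihybrid F₂ with independent assortment and complete dominance at both loci gives a 9:3:3:1 phenotypic ratio.
Expected counts for N = 420 under a 9:3:3:1 ratio (total parts = 16):
  red-eyed long-winged: 420 × 9/16 = 236.25
  red-eyed dumpy-winged: 420 × 3/16 = 78.75
  sepia-eyed long-winged: 420 × 3/16 = 78.75
  sepia-eyed dumpy-winged: 420 × 1/16 = 26.25
χ² = Σ (O − E)² / E
  red-eyed long-winged: (209 − 236.25)² / 236.25 = 3.1431
  red-eyed dumpy-winged: (81 − 78.75)² / 78.75 = 0.0643
  sepia-eyed long-winged: (103 − 78.75)² / 78.75 = 7.4675
  sepia-eyed dumpy-winged: (27 − 26.25)² / 26.25 = 0.0214
χ² = 3.1431 + 0.0643 + 7.4675 + 0.0214 = 10.6963 ≈ 10.696
Degrees of freedom = 4 − 1 = 3; critical value at α = 0.05 is 7.815.
Since 10.696 > 7.815, we reject the null hypothesis — the data do not fit the 9:3:3:1 ratio.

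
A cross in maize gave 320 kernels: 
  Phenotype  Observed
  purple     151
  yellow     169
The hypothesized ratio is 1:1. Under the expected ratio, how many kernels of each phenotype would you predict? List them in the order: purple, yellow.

Expected counts for N = 320 under a 1:1 ratio (total parts = 2):
  purple: 320 × 1/2 = 160
  yellow: 320 × 1/2 = 160

160, 160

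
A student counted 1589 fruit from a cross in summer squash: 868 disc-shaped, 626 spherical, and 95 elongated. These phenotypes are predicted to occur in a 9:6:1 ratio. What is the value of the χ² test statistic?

Expected counts for N = 1589 under a 9:6:1 ratio (total parts = 16):
  disc-shaped: 1589 × 9/16 = 893.8125
  spherical: 1589 × 6/16 = 595.875
  elongated: 1589 × 1/16 = 99.3125
χ² = Σ (O − E)² / E
  disc-shaped: (868 − 893.8125)² / 893.8125 = 0.7454
  spherical: (626 − 595.875)² / 595.875 = 1.5230
  elongated: (95 − 99.3125)² / 99.3125 = 0.1873
χ² = 0.7454 + 1.5230 + 0.1873 = 2.4557 ≈ 2.456

2.456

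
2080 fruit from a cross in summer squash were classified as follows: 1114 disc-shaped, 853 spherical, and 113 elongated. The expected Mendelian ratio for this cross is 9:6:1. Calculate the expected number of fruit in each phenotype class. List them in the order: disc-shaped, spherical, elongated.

1170, 780, 130

The 9:6:1 ratio has 16 parts, so with N = 2080 the expected counts are:
  disc-shaped: 2080 × 9/16 = 1170
  spherical: 2080 × 6/16 = 780
  elongated: 2080 × 1/16 = 130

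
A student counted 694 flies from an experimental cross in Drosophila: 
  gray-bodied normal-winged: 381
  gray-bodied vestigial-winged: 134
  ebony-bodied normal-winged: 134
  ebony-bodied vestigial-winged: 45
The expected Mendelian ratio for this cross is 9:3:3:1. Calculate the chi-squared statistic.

0.517

Under the 9:3:3:1 hypothesis (Σ ratio = 16, N = 694):
  gray-bodied normal-winged: 694 × 9/16 = 390.375
  gray-bodied vestigial-winged: 694 × 3/16 = 130.125
  ebony-bodied normal-winged: 694 × 3/16 = 130.125
  ebony-bodied vestigial-winged: 694 × 1/16 = 43.375
χ² = Σ (O − E)² / E
  gray-bodied normal-winged: (381 − 390.375)² / 390.375 = 0.2251
  gray-bodied vestigial-winged: (134 − 130.125)² / 130.125 = 0.1154
  ebony-bodied normal-winged: (134 − 130.125)² / 130.125 = 0.1154
  ebony-bodied vestigial-winged: (45 − 43.375)² / 43.375 = 0.0609
χ² = 0.2251 + 0.1154 + 0.1154 + 0.0609 = 0.5168 ≈ 0.517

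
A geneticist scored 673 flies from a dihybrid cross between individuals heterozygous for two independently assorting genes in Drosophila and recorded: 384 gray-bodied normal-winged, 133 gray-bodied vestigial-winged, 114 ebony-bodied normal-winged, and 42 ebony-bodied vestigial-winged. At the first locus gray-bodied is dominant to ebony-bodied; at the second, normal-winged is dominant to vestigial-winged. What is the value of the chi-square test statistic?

A dihybrid F₂ with independent assortment and complete dominance at both loci gives a 9:3:3:1 phenotypic ratio.
Expected counts for N = 673 under a 9:3:3:1 ratio (total parts = 16):
  gray-bodied normal-winged: 673 × 9/16 = 378.5625
  gray-bodied vestigial-winged: 673 × 3/16 = 126.1875
  ebony-bodied normal-winged: 673 × 3/16 = 126.1875
  ebony-bodied vestigial-winged: 673 × 1/16 = 42.0625
χ² = Σ (O − E)² / E
  gray-bodied normal-winged: (384 − 378.5625)² / 378.5625 = 0.0781
  gray-bodied vestigial-winged: (133 − 126.1875)² / 126.1875 = 0.3678
  ebony-bodied normal-winged: (114 − 126.1875)² / 126.1875 = 1.1771
  ebony-bodied vestigial-winged: (42 − 42.0625)² / 42.0625 = 0.0001
χ² = 0.0781 + 0.3678 + 1.1771 + 0.0001 = 1.6231 ≈ 1.623

1.623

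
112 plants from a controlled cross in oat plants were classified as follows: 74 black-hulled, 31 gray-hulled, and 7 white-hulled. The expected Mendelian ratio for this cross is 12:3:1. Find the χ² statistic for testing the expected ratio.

The 12:3:1 ratio has 16 parts, so with N = 112 the expected counts are:
  black-hulled: 112 × 12/16 = 84
  gray-hulled: 112 × 3/16 = 21
  white-hulled: 112 × 1/16 = 7
χ² = Σ (O − E)² / E
  black-hulled: (74 − 84)² / 84 = 1.1905
  gray-hulled: (31 − 21)² / 21 = 4.7619
  white-hulled: (7 − 7)² / 7 = 0.0000
χ² = 1.1905 + 4.7619 + 0.0000 = 5.9524 ≈ 5.952

5.952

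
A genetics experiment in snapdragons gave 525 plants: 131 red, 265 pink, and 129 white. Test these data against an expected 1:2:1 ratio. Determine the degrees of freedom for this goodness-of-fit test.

A goodness-of-fit test with 3 phenotype classes has df = 3 − 1 = 2.

2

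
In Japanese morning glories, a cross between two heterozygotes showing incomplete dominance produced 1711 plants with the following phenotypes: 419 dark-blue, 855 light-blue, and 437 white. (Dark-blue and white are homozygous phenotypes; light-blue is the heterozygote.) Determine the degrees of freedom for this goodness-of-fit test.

2

With incomplete dominance, a heterozygote × heterozygote cross gives a 1:2:1 phenotypic ratio.
A goodness-of-fit test with 3 phenotype classes has df = 3 − 1 = 2.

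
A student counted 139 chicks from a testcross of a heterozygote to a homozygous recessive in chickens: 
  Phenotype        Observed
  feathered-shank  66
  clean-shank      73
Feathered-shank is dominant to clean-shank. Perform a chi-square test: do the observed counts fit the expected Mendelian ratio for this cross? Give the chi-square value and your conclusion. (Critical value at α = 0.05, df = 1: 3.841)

A testcross of a heterozygote (Aa × aa) gives a 1:1 phenotypic ratio.
The 1:1 ratio has 2 parts, so with N = 139 the expected counts are:
  feathered-shank: 139 × 1/2 = 69.5
  clean-shank: 139 × 1/2 = 69.5
χ² = Σ (O − E)² / E
  feathered-shank: (66 − 69.5)² / 69.5 = 0.1763
  clean-shank: (73 − 69.5)² / 69.5 = 0.1763
χ² = 0.1763 + 0.1763 = 0.3526 ≈ 0.353
Degrees of freedom = 2 − 1 = 1; critical value at α = 0.05 is 3.841.
Since 0.353 < 3.841, we fail to reject the null hypothesis — the data are consistent with the 1:1 ratio.

0.353; consistent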